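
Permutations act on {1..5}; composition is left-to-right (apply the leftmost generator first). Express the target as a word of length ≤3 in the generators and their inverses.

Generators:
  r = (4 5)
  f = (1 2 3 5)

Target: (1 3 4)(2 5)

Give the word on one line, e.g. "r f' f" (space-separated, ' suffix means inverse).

f r f

  after f: (1 2 3 5)
  after r: (1 2 3 4 5)
  after f: (1 3 4)(2 5)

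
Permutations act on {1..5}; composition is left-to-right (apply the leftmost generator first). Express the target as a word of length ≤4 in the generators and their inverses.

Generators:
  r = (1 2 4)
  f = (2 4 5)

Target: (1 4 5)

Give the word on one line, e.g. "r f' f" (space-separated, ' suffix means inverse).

  after r': (1 4 2)
  after f': (1 2)(4 5)
  after r: (1 4 5)

r' f' r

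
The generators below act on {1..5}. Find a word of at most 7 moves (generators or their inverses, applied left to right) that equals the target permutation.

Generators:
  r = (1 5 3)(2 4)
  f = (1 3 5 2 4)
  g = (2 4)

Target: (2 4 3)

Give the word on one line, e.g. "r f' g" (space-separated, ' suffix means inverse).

r' g f g' r'

  after r': (1 3 5)(2 4)
  after g: (1 3 5)
  after f: (1 5 3 2 4)
  after g': (1 5 3 4)
  after r': (2 4 3)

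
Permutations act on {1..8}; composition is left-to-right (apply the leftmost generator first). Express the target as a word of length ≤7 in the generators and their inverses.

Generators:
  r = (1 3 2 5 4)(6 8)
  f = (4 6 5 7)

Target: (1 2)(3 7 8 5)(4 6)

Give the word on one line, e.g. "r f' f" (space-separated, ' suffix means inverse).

  after r': (1 4 5 2 3)(6 8)
  after f': (1 7 5 2 3)(4 6 8)
  after f': (1 5 2 3)(6 8 7)
  after r': (1 2)(3 4 5)(7 8)
  after f': (1 2)(3 7 8 5)(4 6)

r' f' f' r' f'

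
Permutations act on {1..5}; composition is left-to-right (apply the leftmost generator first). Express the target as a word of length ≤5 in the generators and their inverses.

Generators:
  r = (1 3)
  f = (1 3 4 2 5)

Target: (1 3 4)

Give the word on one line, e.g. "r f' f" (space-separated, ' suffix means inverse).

  after f': (1 5 2 4 3)
  after r: (1 5 2 4)
  after f: (3 4)
  after r': (1 3 4)

f' r f r'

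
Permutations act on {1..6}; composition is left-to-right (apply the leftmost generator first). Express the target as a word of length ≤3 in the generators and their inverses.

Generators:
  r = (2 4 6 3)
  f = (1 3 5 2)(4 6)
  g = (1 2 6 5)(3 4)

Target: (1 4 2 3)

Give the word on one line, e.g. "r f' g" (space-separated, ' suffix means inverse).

g r' g'

  after g: (1 2 6 5)(3 4)
  after r': (1 3 2 4 6 5)
  after g': (1 4 2 3)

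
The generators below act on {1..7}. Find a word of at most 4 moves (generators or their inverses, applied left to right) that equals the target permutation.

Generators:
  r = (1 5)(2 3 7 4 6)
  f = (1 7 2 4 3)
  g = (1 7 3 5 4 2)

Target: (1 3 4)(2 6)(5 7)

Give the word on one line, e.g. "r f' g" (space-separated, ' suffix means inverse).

  after g': (1 2 4 5 3 7)
  after r: (1 3 4)(2 6)(5 7)

g' r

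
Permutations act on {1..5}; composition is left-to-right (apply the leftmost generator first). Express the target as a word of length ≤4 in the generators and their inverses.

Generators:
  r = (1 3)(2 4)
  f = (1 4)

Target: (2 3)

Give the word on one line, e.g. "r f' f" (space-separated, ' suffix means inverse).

  after r: (1 3)(2 4)
  after f': (1 3 4 2)
  after r: (2 3)

r f' r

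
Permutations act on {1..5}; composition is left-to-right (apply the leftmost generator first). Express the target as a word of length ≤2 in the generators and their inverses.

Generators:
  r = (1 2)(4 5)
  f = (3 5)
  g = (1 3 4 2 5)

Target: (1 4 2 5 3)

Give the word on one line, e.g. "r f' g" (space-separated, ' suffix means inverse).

r' g'

  after r': (1 2)(4 5)
  after g': (1 4 2 5 3)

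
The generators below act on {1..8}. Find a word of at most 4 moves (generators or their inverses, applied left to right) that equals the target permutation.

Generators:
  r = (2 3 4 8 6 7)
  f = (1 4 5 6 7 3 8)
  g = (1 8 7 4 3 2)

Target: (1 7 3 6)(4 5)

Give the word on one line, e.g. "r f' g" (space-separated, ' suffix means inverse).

f r g

  after f: (1 4 5 6 7 3 8)
  after r: (1 8)(2 3 6)(4 5 7)
  after g: (1 7 3 6)(4 5)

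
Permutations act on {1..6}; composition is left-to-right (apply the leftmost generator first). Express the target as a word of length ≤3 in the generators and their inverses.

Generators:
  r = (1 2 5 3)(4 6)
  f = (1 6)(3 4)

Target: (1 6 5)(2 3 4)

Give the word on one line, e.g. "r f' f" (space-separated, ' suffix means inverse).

  after f': (1 6)(3 4)
  after r': (1 4 5 2)(3 6)
  after r': (1 6 5)(2 3 4)

f' r' r'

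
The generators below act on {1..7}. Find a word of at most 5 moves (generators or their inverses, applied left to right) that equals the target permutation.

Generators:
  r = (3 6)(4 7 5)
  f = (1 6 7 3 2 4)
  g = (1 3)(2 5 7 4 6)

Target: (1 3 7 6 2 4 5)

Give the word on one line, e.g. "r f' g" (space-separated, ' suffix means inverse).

  after g': (1 3)(2 6 4 7 5)
  after r: (1 6 7 4 5 2 3)
  after f: (1 7)(3 6)(4 5)
  after f: (1 3 7 6 2 4 5)

g' r f f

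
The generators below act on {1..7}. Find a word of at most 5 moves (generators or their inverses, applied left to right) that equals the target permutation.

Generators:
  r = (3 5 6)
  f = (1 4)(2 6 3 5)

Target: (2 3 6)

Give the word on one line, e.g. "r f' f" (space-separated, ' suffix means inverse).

  after r: (3 5 6)
  after f': (1 4)(2 5)
  after f': (2 3 6)

r f' f'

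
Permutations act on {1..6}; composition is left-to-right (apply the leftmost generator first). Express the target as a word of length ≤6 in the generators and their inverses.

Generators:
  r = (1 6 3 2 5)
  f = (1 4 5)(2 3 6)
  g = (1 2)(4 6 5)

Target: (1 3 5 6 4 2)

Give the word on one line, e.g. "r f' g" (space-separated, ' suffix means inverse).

r' g g r g'

  after r': (1 5 2 3 6)
  after g: (1 4 6 2 3 5)
  after g: (1 6)(2 3 4 5)
  after r: (1 3 4)
  after g': (1 3 5 6 4 2)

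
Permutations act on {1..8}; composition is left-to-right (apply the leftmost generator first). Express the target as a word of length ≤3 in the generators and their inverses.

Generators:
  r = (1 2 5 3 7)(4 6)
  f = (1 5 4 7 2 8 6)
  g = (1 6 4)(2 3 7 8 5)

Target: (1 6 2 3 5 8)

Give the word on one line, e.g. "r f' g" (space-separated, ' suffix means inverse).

  after g': (1 4 6)(2 5 8 7 3)
  after r: (1 6 2 3 5 8)

g' r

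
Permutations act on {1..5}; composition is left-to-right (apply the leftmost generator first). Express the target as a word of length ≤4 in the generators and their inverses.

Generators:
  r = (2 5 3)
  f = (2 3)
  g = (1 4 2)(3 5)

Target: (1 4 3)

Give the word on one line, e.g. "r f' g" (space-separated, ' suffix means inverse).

f' g' g' f'

  after f': (2 3)
  after g': (1 2 5 3 4)
  after g': (1 4 2 3)
  after f': (1 4 3)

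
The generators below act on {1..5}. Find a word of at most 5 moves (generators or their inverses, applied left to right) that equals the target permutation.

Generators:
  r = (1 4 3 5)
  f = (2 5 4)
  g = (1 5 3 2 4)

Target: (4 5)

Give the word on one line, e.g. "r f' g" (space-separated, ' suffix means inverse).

  after f: (2 5 4)
  after g': (1 4 3 5 2)
  after r': (2 5)
  after f: (2 4)
  after f: (4 5)

f g' r' f f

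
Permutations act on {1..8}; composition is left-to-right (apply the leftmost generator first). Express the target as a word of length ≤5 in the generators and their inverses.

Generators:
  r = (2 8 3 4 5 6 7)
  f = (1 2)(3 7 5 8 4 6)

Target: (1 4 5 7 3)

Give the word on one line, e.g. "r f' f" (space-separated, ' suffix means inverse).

f r f

  after f: (1 2)(3 7 5 8 4 6)
  after r: (1 8 5 3 2)(4 7 6)
  after f: (1 4 5 7 3)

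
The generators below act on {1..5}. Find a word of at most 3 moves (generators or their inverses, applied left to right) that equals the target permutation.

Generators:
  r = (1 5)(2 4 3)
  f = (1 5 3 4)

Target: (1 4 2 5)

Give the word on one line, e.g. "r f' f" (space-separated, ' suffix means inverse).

r f r'

  after r: (1 5)(2 4 3)
  after f: (1 3 2)
  after r': (1 4 2 5)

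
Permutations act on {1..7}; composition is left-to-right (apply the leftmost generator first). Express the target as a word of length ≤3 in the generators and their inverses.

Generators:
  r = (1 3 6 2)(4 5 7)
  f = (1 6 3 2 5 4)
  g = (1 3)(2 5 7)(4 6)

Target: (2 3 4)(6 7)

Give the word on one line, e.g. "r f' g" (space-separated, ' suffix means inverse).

  after r: (1 3 6 2)(4 5 7)
  after g': (2 3 4)(6 7)

r g'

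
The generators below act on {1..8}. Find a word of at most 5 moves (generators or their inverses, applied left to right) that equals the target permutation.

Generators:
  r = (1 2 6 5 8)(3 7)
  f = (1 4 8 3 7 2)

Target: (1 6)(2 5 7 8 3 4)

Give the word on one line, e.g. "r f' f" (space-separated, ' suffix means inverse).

  after r: (1 2 6 5 8)(3 7)
  after r: (1 6 8 2 5)
  after f': (1 6 4)(2 5)(3 8 7)
  after f': (1 6)(2 5 7 8 3 4)

r r f' f'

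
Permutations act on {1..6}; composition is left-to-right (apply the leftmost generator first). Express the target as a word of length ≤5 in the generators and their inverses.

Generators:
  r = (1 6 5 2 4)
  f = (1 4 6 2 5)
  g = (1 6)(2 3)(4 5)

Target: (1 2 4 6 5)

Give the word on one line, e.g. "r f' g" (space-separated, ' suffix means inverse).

f' r' f

  after f': (1 5 2 6 4)
  after r': (1 6 2)
  after f: (1 2 4 6 5)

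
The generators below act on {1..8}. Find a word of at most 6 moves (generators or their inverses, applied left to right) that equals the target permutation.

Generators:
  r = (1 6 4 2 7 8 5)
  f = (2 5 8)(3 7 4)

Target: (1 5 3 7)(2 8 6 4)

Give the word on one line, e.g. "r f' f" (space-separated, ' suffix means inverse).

r r r f

  after r: (1 6 4 2 7 8 5)
  after r: (1 4 7 5 6 2 8)
  after r: (1 2 5 4 8 6 7)
  after f: (1 5 3 7)(2 8 6 4)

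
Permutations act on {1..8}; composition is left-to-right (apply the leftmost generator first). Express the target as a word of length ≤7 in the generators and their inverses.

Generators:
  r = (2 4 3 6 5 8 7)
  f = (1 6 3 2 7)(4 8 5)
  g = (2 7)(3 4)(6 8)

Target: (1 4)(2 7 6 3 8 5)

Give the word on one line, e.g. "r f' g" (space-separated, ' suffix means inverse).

  after f: (1 6 3 2 7)(4 8 5)
  after g: (1 8 5 3 7)(4 6)
  after g: (1 6 3 2 7)(4 8 5)
  after r: (1 5 3 4 7)
  after f: (1 4)(2 7 6 3 8 5)

f g g r f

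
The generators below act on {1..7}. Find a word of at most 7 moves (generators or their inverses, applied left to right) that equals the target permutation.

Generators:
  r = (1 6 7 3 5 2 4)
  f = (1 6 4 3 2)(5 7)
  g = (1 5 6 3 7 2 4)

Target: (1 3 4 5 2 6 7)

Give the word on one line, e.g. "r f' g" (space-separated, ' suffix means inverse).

  after f: (1 6 4 3 2)(5 7)
  after f: (1 4 2 6 3)
  after g: (2 3 5 6 7)
  after r: (1 6 3 2 5 7 4)
  after g: (1 3 4 5 2 6 7)

f f g r g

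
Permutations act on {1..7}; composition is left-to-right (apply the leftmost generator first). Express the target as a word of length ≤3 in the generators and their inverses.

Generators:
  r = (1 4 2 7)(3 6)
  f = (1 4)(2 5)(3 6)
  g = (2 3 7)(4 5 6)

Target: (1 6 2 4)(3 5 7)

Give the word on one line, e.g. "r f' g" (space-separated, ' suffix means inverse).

f' g'

  after f': (1 4)(2 5)(3 6)
  after g': (1 6 2 4)(3 5 7)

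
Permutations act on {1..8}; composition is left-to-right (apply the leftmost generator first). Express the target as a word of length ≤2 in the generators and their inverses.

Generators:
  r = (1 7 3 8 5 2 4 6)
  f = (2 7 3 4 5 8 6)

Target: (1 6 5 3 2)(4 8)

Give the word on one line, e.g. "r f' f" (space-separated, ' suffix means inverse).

f r'

  after f: (2 7 3 4 5 8 6)
  after r': (1 6 5 3 2)(4 8)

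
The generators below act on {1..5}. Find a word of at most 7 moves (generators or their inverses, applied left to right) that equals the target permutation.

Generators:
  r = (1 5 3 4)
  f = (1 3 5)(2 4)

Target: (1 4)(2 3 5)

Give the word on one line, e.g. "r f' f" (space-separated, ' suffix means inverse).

f f r f' r'

  after f: (1 3 5)(2 4)
  after f: (1 5 3)
  after r: (1 3 5 4)
  after f': (2 4 5)
  after r': (1 4)(2 3 5)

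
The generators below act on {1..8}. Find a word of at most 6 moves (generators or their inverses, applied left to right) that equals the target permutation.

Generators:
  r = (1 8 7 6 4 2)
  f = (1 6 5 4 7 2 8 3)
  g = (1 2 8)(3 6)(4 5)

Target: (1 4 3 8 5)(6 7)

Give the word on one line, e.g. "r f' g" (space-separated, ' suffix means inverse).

g' f' f' f'

  after g': (1 8 2)(3 6)(4 5)
  after f': (1 2 3)(4 6 8 7)
  after f': (1 7 5 6 2 8 4)
  after f': (1 4 3 8 5)(6 7)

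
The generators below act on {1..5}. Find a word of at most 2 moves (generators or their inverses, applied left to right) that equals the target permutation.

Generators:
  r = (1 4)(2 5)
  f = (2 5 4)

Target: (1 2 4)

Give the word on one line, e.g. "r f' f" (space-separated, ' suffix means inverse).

r f

  after r: (1 4)(2 5)
  after f: (1 2 4)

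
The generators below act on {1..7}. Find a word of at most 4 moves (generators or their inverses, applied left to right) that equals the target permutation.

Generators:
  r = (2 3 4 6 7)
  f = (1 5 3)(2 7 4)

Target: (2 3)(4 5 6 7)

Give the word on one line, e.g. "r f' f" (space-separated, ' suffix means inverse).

f r f' r'

  after f: (1 5 3)(2 7 4)
  after r: (1 5 4 3)(6 7)
  after f': (2 4 5 7 6)
  after r': (2 3)(4 5 6 7)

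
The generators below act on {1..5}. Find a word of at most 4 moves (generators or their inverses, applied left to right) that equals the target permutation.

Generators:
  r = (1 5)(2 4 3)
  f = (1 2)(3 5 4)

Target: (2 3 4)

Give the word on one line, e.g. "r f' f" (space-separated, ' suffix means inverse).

  after r: (1 5)(2 4 3)
  after r: (2 3 4)

r r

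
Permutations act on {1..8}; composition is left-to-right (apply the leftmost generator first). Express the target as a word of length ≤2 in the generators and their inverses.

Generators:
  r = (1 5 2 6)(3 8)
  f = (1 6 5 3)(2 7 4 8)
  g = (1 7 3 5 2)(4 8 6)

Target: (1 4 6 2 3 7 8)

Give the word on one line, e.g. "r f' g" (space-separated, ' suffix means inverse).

f g

  after f: (1 6 5 3)(2 7 4 8)
  after g: (1 4 6 2 3 7 8)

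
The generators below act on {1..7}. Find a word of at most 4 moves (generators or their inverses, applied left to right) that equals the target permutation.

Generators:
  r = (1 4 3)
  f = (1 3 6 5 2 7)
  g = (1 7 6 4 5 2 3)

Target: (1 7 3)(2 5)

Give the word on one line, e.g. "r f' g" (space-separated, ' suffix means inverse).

  after f': (1 7 2 5 6 3)
  after g: (1 6)(3 7)(4 5)
  after r: (1 6 4 5 3 7)
  after g': (1 7 3)(2 5)

f' g r g'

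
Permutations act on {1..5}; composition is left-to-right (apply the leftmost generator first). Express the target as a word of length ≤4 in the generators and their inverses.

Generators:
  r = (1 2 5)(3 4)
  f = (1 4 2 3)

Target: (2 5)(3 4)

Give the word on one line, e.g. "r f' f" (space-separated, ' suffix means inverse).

  after r': (1 5 2)(3 4)
  after f: (1 5 3 2 4)
  after f: (1 5)
  after r: (2 5)(3 4)

r' f f r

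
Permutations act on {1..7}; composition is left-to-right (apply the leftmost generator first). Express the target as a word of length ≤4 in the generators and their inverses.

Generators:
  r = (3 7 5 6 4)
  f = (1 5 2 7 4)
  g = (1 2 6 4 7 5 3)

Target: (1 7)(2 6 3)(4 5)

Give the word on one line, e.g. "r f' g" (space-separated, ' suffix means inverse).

  after g: (1 2 6 4 7 5 3)
  after f: (1 7 2 6)(3 5)
  after r: (1 5 7 2 4 3 6)
  after g': (1 7)(2 6 3)(4 5)

g f r g'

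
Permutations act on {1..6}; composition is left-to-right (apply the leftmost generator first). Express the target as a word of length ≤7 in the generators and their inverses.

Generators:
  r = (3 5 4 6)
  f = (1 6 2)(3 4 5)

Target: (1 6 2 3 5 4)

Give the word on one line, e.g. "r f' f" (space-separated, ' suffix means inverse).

f f r' f f

  after f: (1 6 2)(3 4 5)
  after f: (1 2 6)(3 5 4)
  after r': (1 2 4 6)
  after f: (2 5 3 4)
  after f: (1 6 2 3 5 4)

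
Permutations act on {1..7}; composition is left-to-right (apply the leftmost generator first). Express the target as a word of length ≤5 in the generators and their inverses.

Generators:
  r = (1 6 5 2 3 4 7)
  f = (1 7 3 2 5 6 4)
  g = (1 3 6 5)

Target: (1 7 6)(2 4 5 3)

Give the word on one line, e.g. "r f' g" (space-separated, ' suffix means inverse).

  after g': (1 5 6 3)
  after g': (1 6)(3 5)
  after r': (2 5)(3 6 7 4)
  after g: (1 3 5 2)(4 6 7)
  after f': (1 7 6)(2 4 5 3)

g' g' r' g f'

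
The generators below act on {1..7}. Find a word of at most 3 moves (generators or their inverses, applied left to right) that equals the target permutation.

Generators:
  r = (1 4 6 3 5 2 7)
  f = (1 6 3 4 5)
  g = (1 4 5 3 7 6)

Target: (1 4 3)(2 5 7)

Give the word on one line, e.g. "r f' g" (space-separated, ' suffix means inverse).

  after f: (1 6 3 4 5)
  after r': (1 4 3)(2 5 7)

f r'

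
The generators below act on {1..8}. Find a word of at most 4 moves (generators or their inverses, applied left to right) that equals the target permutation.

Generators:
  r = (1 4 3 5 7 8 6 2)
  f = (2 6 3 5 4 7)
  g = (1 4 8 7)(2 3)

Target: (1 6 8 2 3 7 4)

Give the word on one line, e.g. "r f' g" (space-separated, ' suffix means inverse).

r' f

  after r': (1 2 6 8 7 5 3 4)
  after f: (1 6 8 2 3 7 4)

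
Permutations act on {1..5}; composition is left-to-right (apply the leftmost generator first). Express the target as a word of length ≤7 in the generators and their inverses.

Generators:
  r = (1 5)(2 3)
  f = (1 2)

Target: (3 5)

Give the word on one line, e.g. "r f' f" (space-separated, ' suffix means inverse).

  after r': (1 5)(2 3)
  after f: (1 5 2 3)
  after r: (3 5)
  after f': (1 2)(3 5)
  after f': (3 5)

r' f r f' f'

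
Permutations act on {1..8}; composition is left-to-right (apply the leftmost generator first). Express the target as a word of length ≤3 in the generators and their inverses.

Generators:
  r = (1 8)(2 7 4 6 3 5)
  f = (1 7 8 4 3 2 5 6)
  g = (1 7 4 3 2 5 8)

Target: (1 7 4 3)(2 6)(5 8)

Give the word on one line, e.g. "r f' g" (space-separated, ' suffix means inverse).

g' r f

  after g': (1 8 5 2 3 4 7)
  after r: (2 5 7 8)(3 6)
  after f: (1 7 4 3)(2 6)(5 8)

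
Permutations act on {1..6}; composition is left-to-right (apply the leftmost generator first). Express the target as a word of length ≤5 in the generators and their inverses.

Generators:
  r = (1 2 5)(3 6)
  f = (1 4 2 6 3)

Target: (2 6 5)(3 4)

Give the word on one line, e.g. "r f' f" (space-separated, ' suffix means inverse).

  after f': (1 3 6 2 4)
  after f': (1 6 4 3 2)
  after f': (1 2 3 4 6)
  after r': (2 6 5)(3 4)

f' f' f' r'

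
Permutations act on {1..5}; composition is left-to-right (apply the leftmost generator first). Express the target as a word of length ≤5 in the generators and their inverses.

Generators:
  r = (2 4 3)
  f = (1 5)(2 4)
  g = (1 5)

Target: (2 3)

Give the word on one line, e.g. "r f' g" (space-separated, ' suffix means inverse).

  after r: (2 4 3)
  after f': (1 5)(3 4)
  after g': (3 4)
  after r': (2 3)

r f' g' r'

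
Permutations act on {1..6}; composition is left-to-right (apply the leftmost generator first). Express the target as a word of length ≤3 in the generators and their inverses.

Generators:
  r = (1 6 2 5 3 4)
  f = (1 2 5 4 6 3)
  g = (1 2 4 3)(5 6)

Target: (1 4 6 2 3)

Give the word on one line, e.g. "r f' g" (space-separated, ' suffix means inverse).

r' r' g'

  after r': (1 4 3 5 2 6)
  after r': (1 3 2)(4 5 6)
  after g': (1 4 6 2 3)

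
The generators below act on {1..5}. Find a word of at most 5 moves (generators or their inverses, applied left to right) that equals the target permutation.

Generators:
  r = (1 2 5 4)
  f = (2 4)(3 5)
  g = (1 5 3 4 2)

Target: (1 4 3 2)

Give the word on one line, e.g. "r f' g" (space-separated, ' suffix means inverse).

f r f'

  after f: (2 4)(3 5)
  after r: (1 2)(3 4 5)
  after f': (1 4 3 2)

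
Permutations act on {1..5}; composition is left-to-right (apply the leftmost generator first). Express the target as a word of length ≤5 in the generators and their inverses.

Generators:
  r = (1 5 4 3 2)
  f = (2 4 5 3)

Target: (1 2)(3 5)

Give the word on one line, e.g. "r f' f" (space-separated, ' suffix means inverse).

f f r'

  after f: (2 4 5 3)
  after f: (2 5)(3 4)
  after r': (1 2)(3 5)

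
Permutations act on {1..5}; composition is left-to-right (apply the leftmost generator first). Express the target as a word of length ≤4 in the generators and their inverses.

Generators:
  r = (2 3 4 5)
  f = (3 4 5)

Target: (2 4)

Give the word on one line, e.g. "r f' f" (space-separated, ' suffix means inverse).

  after f': (3 5 4)
  after r': (2 5 3 4)
  after f': (2 4)

f' r' f'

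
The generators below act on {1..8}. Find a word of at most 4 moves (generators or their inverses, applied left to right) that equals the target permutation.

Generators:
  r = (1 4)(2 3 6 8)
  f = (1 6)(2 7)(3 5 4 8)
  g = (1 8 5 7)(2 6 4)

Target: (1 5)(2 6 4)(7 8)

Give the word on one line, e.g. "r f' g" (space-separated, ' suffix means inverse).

g' g'

  after g': (1 7 5 8)(2 4 6)
  after g': (1 5)(2 6 4)(7 8)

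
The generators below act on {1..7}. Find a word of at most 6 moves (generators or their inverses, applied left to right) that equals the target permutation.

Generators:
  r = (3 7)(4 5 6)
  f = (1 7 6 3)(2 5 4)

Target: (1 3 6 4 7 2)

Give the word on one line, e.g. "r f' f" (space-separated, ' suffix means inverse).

r' f' r' f f

  after r': (3 7)(4 6 5)
  after f': (1 3)(2 4 7 6)
  after r': (1 7 5 4 3)(2 6)
  after f: (1 6 5 2 3 7 4)
  after f: (1 3 6 4 7 2)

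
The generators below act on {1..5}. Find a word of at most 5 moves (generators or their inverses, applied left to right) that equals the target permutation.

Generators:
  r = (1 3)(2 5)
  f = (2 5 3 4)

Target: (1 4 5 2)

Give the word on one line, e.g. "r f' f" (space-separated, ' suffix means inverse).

f' r' f' r' f'

  after f': (2 4 3 5)
  after r': (1 3 2 4)
  after f': (1 5 2 3 4)
  after r': (1 2)(3 4)
  after f': (1 4 5 2)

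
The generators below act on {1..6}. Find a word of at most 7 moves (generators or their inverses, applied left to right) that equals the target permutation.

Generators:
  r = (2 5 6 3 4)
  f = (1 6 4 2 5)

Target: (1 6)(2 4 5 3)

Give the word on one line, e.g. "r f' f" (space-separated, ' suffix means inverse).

  after f: (1 6 4 2 5)
  after r: (1 3 4 5)(2 6)
  after f: (1 3 2 4)(5 6)
  after f: (1 3 5 4 6)
  after r': (1 6)(2 4 5 3)

f r f f r'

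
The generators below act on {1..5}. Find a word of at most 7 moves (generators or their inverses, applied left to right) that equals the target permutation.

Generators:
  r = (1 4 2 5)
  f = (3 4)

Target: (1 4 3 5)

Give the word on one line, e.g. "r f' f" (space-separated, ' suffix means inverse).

r' f r f r

  after r': (1 5 2 4)
  after f: (1 5 2 3 4)
  after r: (2 3)
  after f: (2 4 3)
  after r: (1 4 3 5)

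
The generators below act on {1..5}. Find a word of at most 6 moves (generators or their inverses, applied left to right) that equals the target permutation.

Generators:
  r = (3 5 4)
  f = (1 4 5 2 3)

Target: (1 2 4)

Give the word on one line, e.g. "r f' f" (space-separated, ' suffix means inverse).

r r f f f

  after r: (3 5 4)
  after r: (3 4 5)
  after f: (1 4 2 3 5)
  after f: (1 5 4 3 2)
  after f: (1 2 4)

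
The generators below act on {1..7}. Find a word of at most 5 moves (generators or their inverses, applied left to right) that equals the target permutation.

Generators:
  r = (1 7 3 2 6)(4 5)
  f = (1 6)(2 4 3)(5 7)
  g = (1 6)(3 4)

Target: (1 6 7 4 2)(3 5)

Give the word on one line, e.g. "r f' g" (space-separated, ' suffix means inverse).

  after g: (1 6)(3 4)
  after r: (2 6 7 3 5 4)
  after g': (1 6 7 4 2)(3 5)

g r g'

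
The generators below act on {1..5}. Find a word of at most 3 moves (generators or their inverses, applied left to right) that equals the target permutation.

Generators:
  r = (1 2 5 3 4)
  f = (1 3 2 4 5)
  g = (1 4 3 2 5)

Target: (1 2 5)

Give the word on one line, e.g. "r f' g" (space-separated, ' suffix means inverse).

g' r f

  after g': (1 5 2 3 4)
  after r: (1 3)(2 4)
  after f: (1 2 5)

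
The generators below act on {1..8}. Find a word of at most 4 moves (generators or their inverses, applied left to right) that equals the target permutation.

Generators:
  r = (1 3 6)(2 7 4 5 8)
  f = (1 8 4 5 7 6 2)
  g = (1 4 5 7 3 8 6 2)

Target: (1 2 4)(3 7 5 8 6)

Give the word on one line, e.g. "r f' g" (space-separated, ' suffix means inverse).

g' g' f

  after g': (1 2 6 8 3 7 5 4)
  after g': (1 6 3 5)(2 8 7 4)
  after f: (1 2 4)(3 7 5 8 6)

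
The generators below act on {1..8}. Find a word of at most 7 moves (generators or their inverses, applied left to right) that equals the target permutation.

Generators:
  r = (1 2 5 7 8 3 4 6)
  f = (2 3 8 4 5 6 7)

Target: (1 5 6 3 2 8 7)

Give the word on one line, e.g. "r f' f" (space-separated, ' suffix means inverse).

  after r': (1 6 4 3 8 7 5 2)
  after f: (1 7 6 5 3 4 8 2)
  after r: (1 8 5 4 3 6 7)
  after f: (1 4 8 6 2 3 7)
  after f: (1 5 6 3 2 8 7)

r' f r f f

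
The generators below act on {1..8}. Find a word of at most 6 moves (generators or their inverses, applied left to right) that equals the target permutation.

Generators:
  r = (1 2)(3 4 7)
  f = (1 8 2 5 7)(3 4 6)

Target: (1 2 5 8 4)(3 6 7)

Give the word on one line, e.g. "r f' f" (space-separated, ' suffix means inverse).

  after r: (1 2)(3 4 7)
  after f': (1 8)(2 7 6 4 5)
  after f': (2 5 8 7 4)(3 6)
  after r': (1 2 5 8 4)(3 6 7)

r f' f' r'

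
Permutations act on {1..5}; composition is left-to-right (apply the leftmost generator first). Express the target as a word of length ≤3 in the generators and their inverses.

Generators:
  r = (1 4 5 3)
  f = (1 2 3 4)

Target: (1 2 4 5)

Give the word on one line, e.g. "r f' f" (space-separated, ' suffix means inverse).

  after r: (1 4 5 3)
  after f': (1 3 4 5 2)
  after f': (1 2 4 5)

r f' f'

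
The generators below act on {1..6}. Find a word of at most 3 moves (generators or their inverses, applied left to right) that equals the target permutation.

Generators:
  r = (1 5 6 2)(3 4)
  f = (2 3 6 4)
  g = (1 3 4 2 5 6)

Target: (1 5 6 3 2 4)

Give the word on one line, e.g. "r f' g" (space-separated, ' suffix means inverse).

f r

  after f: (2 3 6 4)
  after r: (1 5 6 3 2 4)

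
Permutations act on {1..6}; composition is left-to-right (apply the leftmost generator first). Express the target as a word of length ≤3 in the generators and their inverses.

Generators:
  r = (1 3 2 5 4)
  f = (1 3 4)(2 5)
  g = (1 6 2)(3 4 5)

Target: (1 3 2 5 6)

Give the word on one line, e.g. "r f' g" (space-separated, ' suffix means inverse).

  after r': (1 4 5 2 3)
  after g': (1 3 2 5 6)

r' g'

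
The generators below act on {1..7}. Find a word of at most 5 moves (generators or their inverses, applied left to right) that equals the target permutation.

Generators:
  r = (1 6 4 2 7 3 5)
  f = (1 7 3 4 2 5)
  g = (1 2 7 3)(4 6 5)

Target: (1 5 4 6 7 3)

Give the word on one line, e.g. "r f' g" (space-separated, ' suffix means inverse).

g g f r

  after g: (1 2 7 3)(4 6 5)
  after g: (1 7)(2 3)(4 5 6)
  after f: (1 3 5 6 2 4)
  after r: (1 5 4 6 7 3)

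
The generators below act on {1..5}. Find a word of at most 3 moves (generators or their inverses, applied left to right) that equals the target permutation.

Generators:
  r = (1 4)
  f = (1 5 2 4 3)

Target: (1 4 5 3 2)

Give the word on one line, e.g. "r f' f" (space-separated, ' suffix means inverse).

f' f'

  after f': (1 3 4 2 5)
  after f': (1 4 5 3 2)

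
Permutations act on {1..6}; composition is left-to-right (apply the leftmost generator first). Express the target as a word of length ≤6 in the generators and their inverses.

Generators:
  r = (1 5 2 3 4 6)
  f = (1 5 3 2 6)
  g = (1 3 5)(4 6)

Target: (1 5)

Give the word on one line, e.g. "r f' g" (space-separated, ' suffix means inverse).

r f' g' f g

  after r: (1 5 2 3 4 6)
  after f': (2 5 3 4)
  after g': (1 5)(2 3 6 4)
  after f: (1 3)(4 6)
  after g: (1 5)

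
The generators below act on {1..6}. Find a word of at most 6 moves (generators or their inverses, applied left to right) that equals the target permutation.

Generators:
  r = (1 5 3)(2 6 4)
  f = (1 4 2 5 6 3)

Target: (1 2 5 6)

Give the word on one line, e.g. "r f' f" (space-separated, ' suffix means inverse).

  after f: (1 4 2 5 6 3)
  after f: (1 2 6)(3 4 5)
  after r': (1 4)(3 6)
  after f: (1 2 5 6)

f f r' f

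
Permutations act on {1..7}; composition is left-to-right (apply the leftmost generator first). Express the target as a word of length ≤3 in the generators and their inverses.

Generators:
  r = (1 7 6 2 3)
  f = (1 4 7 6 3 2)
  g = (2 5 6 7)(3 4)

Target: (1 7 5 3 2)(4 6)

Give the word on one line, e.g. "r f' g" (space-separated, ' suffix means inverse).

  after r: (1 7 6 2 3)
  after g': (1 6 7 5 2 4 3)
  after f': (1 7 5 3 2)(4 6)

r g' f'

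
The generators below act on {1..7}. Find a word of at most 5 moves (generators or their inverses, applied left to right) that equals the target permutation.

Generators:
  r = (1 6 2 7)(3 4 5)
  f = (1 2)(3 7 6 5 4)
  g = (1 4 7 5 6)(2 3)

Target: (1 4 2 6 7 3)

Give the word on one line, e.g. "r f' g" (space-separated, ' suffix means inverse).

  after r: (1 6 2 7)(3 4 5)
  after g: (2 5)(3 7 4 6)
  after r: (1 6 4 2 3)(5 7)
  after f: (1 5 6 3 2 7 4)
  after f: (1 4 2 6 7 3)

r g r f f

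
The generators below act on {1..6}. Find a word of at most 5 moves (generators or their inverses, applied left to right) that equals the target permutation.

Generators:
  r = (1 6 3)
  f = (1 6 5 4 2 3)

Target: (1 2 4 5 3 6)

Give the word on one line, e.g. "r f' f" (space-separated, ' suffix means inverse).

r' f' r

  after r': (1 3 6)
  after f': (1 2 4 5 6 3)
  after r: (1 2 4 5 3 6)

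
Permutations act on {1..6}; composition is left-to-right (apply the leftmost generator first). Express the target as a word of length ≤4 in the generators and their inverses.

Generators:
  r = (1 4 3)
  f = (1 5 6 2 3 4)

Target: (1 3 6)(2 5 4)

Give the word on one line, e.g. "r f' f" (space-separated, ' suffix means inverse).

  after f: (1 5 6 2 3 4)
  after f: (1 6 3)(2 4 5)
  after f: (1 2)(3 5)(4 6)
  after f: (1 3 6)(2 5 4)

f f f f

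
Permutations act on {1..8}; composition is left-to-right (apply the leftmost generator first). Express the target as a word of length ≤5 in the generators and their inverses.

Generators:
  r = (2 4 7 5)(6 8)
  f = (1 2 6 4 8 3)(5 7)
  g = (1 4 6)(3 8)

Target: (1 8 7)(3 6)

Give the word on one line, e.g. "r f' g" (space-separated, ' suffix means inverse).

r' g' r

  after r': (2 5 7 4)(6 8)
  after g': (1 6 3 8 4 2 5 7)
  after r: (1 8 7)(3 6)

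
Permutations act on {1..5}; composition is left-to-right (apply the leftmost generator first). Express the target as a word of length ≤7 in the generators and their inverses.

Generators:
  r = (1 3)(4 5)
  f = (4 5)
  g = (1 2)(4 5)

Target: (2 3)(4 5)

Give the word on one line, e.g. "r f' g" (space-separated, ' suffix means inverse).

r' g' g' g' r'

  after r': (1 3)(4 5)
  after g': (1 3 2)
  after g': (1 3)(4 5)
  after g': (1 3 2)
  after r': (2 3)(4 5)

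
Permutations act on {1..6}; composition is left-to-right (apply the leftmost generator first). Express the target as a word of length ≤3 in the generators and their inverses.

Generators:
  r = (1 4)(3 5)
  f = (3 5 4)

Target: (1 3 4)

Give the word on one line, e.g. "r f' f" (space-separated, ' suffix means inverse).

r f' f'

  after r: (1 4)(3 5)
  after f': (1 5 4)
  after f': (1 3 4)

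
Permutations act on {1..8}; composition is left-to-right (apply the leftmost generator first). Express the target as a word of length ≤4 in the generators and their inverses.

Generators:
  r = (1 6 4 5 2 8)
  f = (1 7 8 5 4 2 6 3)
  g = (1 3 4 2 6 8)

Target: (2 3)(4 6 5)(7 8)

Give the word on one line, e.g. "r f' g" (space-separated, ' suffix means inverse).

g f

  after g: (1 3 4 2 6 8)
  after f: (2 3)(4 6 5)(7 8)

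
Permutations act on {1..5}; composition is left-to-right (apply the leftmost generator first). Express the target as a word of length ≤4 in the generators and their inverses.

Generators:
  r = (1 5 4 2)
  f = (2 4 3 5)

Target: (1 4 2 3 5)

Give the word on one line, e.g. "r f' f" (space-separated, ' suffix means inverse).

  after r': (1 2 4 5)
  after f: (1 4 2 3 5)

r' f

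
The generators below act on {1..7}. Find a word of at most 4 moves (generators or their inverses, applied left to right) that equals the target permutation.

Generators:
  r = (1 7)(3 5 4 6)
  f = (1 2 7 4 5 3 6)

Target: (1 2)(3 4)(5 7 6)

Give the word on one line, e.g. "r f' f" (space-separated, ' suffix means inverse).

  after r': (1 7)(3 6 4 5)
  after r': (3 4)(5 6)
  after r': (1 7)(3 5 4 6)
  after f': (1 2)(3 4)(5 7 6)

r' r' r' f'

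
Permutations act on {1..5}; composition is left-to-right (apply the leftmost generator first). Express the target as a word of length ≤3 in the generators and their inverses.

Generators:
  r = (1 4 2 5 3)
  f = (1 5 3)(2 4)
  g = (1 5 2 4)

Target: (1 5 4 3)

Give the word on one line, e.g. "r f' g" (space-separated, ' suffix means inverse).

  after r': (1 3 5 2 4)
  after f': (1 5 4 3)

r' f'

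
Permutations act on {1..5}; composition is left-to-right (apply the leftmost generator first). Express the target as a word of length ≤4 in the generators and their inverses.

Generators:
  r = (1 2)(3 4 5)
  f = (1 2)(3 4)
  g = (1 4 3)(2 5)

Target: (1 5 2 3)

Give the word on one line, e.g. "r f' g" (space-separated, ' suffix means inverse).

  after f': (1 2)(3 4)
  after g': (1 5 2 3)

f' g'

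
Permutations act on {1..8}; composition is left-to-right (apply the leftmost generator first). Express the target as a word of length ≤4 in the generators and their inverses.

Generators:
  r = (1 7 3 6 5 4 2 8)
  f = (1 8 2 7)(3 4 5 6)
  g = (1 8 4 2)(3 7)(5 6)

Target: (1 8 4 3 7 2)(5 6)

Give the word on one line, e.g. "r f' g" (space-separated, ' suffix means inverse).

g r' f'

  after g: (1 8 4 2)(3 7)(5 6)
  after r': (1 2 8 5 3)
  after f': (1 8 4 3 7 2)(5 6)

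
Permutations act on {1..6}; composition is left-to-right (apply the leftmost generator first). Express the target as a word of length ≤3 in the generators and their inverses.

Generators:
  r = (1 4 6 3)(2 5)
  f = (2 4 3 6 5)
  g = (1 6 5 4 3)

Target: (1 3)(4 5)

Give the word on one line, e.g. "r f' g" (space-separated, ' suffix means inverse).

  after r: (1 4 6 3)(2 5)
  after f: (1 3)(4 5)

r f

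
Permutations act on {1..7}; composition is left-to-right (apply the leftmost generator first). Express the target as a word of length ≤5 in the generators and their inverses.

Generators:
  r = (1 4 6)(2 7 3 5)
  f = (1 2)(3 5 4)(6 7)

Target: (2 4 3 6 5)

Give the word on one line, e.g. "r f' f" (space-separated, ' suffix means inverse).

f' r' f' f' r'

  after f': (1 2)(3 4 5)(6 7)
  after r': (1 5 7 4 3)(2 6)
  after f': (1 3 2 7 5 6)
  after f': (1 4 5 7 3)(2 6)
  after r': (2 4 3 6 5)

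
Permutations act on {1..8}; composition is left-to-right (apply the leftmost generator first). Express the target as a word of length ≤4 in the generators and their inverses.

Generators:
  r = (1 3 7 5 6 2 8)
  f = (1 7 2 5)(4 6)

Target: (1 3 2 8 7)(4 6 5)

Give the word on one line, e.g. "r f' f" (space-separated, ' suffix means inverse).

r f

  after r: (1 3 7 5 6 2 8)
  after f: (1 3 2 8 7)(4 6 5)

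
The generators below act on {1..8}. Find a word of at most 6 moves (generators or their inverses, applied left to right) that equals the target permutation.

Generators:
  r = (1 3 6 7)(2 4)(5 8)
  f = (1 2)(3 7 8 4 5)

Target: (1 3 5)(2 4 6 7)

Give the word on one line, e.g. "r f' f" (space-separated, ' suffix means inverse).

f f r' r' r'

  after f: (1 2)(3 7 8 4 5)
  after f: (3 8 5 7 4)
  after r': (1 7 2 4)(3 5 6)
  after r': (1 6)(3 8 5)(4 7)
  after r': (1 3 5)(2 4 6 7)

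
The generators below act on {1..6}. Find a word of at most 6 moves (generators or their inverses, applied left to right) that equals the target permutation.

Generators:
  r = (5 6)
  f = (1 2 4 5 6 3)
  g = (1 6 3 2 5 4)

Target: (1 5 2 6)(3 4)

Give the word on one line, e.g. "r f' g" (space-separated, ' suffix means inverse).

  after r': (5 6)
  after f: (1 2 4 5 3)
  after f: (1 4 6 3 2 5)
  after f: (1 5 2 6)(3 4)

r' f f f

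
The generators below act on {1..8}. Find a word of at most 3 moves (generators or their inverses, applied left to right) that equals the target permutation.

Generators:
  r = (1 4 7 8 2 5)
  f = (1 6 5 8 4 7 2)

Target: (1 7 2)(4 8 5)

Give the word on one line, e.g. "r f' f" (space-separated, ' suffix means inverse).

  after r: (1 4 7 8 2 5)
  after r: (1 7 2)(4 8 5)

r r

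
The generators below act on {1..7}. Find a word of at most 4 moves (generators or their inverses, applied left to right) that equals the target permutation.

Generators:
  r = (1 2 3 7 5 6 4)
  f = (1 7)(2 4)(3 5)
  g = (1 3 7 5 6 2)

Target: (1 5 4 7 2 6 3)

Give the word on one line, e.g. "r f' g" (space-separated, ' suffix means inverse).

  after f: (1 7)(2 4)(3 5)
  after r': (1 3 7 4)(2 6 5)
  after f: (1 5 4 7 2 6 3)

f r' f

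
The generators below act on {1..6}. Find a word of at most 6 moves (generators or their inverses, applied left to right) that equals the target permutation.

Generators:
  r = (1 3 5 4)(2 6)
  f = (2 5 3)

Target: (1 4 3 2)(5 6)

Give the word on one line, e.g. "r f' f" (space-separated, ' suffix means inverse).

  after f': (2 3 5)
  after f': (2 5 3)
  after r: (1 3 6 2 4)
  after f': (1 5 2 4)(3 6)
  after r: (1 4 3 2)(5 6)

f' f' r f' r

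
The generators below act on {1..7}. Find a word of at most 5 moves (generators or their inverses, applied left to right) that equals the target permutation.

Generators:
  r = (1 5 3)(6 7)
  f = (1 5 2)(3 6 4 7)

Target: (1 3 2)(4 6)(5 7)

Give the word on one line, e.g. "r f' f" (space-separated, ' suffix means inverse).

r f' r r

  after r: (1 5 3)(6 7)
  after f': (2 5 7 3)(4 6)
  after r: (1 5 6 4 7)(2 3)
  after r: (1 3 2)(4 6)(5 7)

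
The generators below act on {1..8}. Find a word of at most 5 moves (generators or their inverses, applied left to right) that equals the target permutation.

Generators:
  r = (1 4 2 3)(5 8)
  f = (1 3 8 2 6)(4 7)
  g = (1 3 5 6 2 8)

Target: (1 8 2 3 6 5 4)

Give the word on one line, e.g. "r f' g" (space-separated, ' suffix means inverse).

  after g: (1 3 5 6 2 8)
  after g: (1 5 2)(3 6 8)
  after r': (1 8 2 3 6 5 4)

g g r'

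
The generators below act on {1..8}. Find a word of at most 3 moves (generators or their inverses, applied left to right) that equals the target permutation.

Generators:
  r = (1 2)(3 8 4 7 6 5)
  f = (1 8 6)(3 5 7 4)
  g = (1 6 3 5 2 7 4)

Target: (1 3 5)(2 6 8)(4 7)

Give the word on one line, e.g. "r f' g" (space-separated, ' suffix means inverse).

f g' r'

  after f: (1 8 6)(3 5 7 4)
  after g': (1 8)(2 5)(4 6)
  after r': (1 3 5)(2 6 8)(4 7)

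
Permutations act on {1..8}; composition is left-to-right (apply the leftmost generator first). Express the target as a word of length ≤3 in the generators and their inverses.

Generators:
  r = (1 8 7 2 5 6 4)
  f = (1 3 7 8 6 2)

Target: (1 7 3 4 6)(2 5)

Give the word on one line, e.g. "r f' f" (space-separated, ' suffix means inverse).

  after f': (1 2 6 8 7 3)
  after r': (1 7 3 4 6)(2 5)

f' r'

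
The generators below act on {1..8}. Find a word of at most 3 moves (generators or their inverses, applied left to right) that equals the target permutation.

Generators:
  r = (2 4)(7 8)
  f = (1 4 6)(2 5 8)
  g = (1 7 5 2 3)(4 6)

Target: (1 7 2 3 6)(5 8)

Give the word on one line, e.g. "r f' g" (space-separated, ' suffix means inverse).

g f'

  after g: (1 7 5 2 3)(4 6)
  after f': (1 7 2 3 6)(5 8)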